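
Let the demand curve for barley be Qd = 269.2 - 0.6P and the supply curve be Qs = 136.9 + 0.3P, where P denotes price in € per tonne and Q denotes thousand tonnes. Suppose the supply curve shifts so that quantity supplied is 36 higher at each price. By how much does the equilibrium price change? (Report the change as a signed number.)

At equilibrium Qd = Qs, so 269.2 - 0.6P = 136.9 + 0.3P; collecting terms, 132.3 = 0.9P and P* = 147.
Substitute back: Q* = 269.2 - 0.6(147) = 181.
After the shift, supply is Qs = 172.9 + 0.3P.
New equilibrium: 96.3 = 0.9P, so P = 107 and Q = 205.
ΔP = 107 - 147 = -40.

ΔP = -40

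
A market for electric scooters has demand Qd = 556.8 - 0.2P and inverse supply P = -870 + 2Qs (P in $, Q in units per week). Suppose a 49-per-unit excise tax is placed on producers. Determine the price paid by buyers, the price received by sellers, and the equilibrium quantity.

In direct form, Qs = 435 + 0.5P.
The tax drives a wedge P_b - P_s = 49. Substituting P_s = P_b - 49 into supply: Qs = 410.5 + 0.5P_b.
Market clearing requires 556.8 - 0.2P_b = 410.5 + 0.5P_b; hence 146.3 = 0.7P_b and P_b = 209.
So P_s = 160 and the quantity traded is Q = 556.8 - 0.2(209) = 515.

P_b = 209, P_s = 160, Q = 515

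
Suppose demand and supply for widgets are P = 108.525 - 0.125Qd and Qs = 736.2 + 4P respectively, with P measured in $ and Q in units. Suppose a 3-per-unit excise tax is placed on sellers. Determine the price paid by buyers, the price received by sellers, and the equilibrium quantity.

Rewriting in direct form: Qd = 868.2 - 8P.
Sellers keep P_s = P_b - 3 per unit, so supply in terms of the buyer price is Qs = 724.2 + 4P_b.
Set Qd = Qs: 868.2 - 8P_b = 724.2 + 4P_b, so 144 = 12P_b and P_b = 12.
So P_s = 9 and the quantity traded is Q = 868.2 - 8(12) = 772.2.

P_b = 12, P_s = 9, Q = 772.2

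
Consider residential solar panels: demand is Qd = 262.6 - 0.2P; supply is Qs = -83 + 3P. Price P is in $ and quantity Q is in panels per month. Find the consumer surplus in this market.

Consumer surplus = 145202.5

Equating demand and supply, 262.6 - 0.2P = -83 + 3P gives 3.2P = 345.6, so P* = 108.
Then Q* = 262.6 - 0.2(108) = 241.
Demand choke price (Qd = 0): P = 262.6/0.2 = 1313. Consumer surplus = ½ × (1313 - 108) × 241 = 145202.5.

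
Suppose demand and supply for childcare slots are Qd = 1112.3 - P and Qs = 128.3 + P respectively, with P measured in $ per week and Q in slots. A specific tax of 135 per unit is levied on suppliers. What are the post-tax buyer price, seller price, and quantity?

Suppliers keep P_s = P_b - 135 per unit, so supply in terms of the buyer price is Qs = -6.7 + P_b.
Equate demand and the shifted supply: 1112.3 - P_b = -6.7 + P_b, giving 2P_b = 1119, so P_b = 559.5.
Then P_s = 559.5 - 135 = 424.5 and Q = 1112.3 - 559.5 = 552.8.

P_b = 559.5, P_s = 424.5, Q = 552.8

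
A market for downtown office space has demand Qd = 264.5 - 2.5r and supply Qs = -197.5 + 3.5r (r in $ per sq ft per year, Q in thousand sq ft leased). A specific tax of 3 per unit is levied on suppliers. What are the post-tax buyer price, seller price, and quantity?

With a tax of 3 on suppliers, they supply based on the net price r_s = r_b - 3, so Qs = -208 + 3.5r_b.
Equate demand and the shifted supply: 264.5 - 2.5r_b = -208 + 3.5r_b, giving 6r_b = 472.5, so r_b = 78.75.
Then r_s = 78.75 - 3 = 75.75 and Q = 264.5 - 2.5(78.75) = 67.625.

r_b = 78.75, r_s = 75.75, Q = 67.625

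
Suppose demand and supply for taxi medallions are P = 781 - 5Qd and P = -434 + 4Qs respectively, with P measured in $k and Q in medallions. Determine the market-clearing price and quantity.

P* = 106, Q* = 135

Inverting to quantity form: Qd = 156.2 - 0.2P and Qs = 108.5 + 0.25P.
Set Qd = Qs: 156.2 - 0.2P = 108.5 + 0.25P, so 47.7 = 0.45P and P* = 106.
Plugging P* into demand: Q* = 156.2 - 0.2(106) = 135.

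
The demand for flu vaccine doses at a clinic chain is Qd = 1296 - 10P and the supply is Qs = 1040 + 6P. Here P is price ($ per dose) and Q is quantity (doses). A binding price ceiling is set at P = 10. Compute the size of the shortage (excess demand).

With P fixed at 10, quantity demanded is 1196 and quantity supplied is 1100.
Shortage = Qd - Qs = 1196 - 1100 = 96.

Shortage = 96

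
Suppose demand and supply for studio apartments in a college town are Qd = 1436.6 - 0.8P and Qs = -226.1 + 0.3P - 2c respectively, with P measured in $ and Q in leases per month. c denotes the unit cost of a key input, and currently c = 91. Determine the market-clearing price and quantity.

With c = 91, supply is Qs = -408.1 + 0.3P.
The market clears where 1436.6 - 0.8P = -408.1 + 0.3P. Rearranging, 1.1P = 1844.7, hence P* = 1677.
From the demand curve, Q* = 1436.6 - 0.8(1677) = 95.

P* = 1677, Q* = 95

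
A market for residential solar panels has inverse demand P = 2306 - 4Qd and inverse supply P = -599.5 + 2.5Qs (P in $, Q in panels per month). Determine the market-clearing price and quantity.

Inverting to quantity form: Qd = 576.5 - 0.25P and Qs = 239.8 + 0.4P.
At equilibrium Qd = Qs, so 576.5 - 0.25P = 239.8 + 0.4P; collecting terms, 336.7 = 0.65P and P* = 518.
From the demand curve, Q* = 576.5 - 0.25(518) = 447.

P* = 518, Q* = 447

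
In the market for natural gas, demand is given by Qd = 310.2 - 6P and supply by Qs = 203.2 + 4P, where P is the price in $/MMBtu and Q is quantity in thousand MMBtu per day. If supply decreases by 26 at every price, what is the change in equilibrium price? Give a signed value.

ΔP = 2.6

Set Qd = Qs: 310.2 - 6P = 203.2 + 4P, so 107 = 10P and P* = 10.7.
From the demand curve, Q* = 310.2 - 6(10.7) = 246.
After the shift, supply is Qs = 177.2 + 4P.
The new intersection has 133 = 10P, i.e. P = 13.3, Q = 230.4.
ΔP = 13.3 - 10.7 = 2.6.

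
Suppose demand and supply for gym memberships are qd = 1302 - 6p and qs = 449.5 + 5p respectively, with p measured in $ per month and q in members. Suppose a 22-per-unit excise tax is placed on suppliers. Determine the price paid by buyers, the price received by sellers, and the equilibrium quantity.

p_b = 87.5, p_s = 65.5, q = 777

Suppliers keep p_s = p_b - 22 per unit, so supply in terms of the buyer price is qs = 339.5 + 5p_b.
Market clearing requires 1302 - 6p_b = 339.5 + 5p_b; hence 962.5 = 11p_b and p_b = 87.5.
Then p_s = 87.5 - 22 = 65.5 and q = 1302 - 6(87.5) = 777.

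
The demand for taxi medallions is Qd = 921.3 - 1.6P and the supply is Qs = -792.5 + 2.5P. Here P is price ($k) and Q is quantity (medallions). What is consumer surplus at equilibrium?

Consumer surplus = 19923.828125

The market clears where 921.3 - 1.6P = -792.5 + 2.5P. Rearranging, 4.1P = 1713.8, hence P* = 418.
Substitute back: Q* = 921.3 - 1.6(418) = 252.5.
Demand choke price (Qd = 0): P = 921.3/1.6 = 575.8125. Consumer surplus = ½ × (575.8125 - 418) × 252.5 = 19923.828125.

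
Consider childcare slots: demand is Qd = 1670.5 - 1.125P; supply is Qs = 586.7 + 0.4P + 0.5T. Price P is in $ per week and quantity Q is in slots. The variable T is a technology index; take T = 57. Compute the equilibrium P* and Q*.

With T = 57, supply is Qs = 615.2 + 0.4P.
The market clears where 1670.5 - 1.125P = 615.2 + 0.4P. Rearranging, 1.525P = 1055.3, hence P* = 692.
Then Q* = 1670.5 - 1.125(692) = 892.

P* = 692, Q* = 892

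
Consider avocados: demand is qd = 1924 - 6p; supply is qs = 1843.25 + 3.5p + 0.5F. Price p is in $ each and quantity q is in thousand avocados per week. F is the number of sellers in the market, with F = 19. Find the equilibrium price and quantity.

With F = 19, supply is qs = 1852.75 + 3.5p.
The market clears where 1924 - 6p = 1852.75 + 3.5p. Rearranging, 9.5p = 71.25, hence p* = 7.5.
Plugging p* into demand: q* = 1924 - 6(7.5) = 1879.

p* = 7.5, q* = 1879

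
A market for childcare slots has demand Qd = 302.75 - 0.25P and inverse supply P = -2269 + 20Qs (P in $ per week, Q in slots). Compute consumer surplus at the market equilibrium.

Solving each curve for Q: Qs = 113.45 + 0.05P.
Equating demand and supply, 302.75 - 0.25P = 113.45 + 0.05P gives 0.3P = 189.3, so P* = 631.
From the demand curve, Q* = 302.75 - 0.25(631) = 145.
Demand choke price (Qd = 0): P = 302.75/0.25 = 1211. Consumer surplus = ½ × (1211 - 631) × 145 = 42050.

Consumer surplus = 42050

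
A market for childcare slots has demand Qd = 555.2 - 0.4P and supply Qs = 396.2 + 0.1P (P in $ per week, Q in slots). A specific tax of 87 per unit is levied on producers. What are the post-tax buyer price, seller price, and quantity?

P_b = 335.4, P_s = 248.4, Q = 421.04

With a tax of 87 on producers, they supply based on the net price P_s = P_b - 87, so Qs = 387.5 + 0.1P_b.
Market clearing requires 555.2 - 0.4P_b = 387.5 + 0.1P_b; hence 167.7 = 0.5P_b and P_b = 335.4.
Then P_s = 335.4 - 87 = 248.4 and Q = 555.2 - 0.4(335.4) = 421.04.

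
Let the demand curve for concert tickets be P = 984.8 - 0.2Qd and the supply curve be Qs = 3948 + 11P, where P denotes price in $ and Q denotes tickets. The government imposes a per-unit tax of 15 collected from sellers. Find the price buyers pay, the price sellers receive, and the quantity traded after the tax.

Solving each curve for Q: Qd = 4924 - 5P.
The tax drives a wedge P_b - P_s = 15. Substituting P_s = P_b - 15 into supply: Qs = 3783 + 11P_b.
Market clearing requires 4924 - 5P_b = 3783 + 11P_b; hence 1141 = 16P_b and P_b = 71.3125.
So P_s = 56.3125 and the quantity traded is Q = 4924 - 5(71.3125) = 4567.4375.

P_b = 71.3125, P_s = 56.3125, Q = 4567.4375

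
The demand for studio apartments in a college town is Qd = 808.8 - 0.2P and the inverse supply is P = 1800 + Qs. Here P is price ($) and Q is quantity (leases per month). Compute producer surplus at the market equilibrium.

Producer surplus = 69938

Rewriting in direct form: Qs = -1800 + P.
Set Qd = Qs: 808.8 - 0.2P = -1800 + P, so 2608.8 = 1.2P and P* = 2174.
Plugging P* into demand: Q* = 808.8 - 0.2(2174) = 374.
Supply choke price (Qs = 0): P = 1800. Producer surplus = ½ × (2174 - 1800) × 374 = 69938.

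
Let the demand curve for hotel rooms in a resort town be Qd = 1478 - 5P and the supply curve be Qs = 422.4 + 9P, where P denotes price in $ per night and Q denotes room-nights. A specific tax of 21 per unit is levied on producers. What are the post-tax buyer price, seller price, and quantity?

P_b = 88.9, P_s = 67.9, Q = 1033.5

Producers keep P_s = P_b - 21 per unit, so supply in terms of the buyer price is Qs = 233.4 + 9P_b.
Set Qd = Qs: 1478 - 5P_b = 233.4 + 9P_b, so 1244.6 = 14P_b and P_b = 88.9.
So P_s = 67.9 and the quantity traded is Q = 1478 - 5(88.9) = 1033.5.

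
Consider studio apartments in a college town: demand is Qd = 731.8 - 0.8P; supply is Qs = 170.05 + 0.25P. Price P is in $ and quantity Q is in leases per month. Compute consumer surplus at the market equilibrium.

Consumer surplus = 57684.025

Equating demand and supply, 731.8 - 0.8P = 170.05 + 0.25P gives 1.05P = 561.75, so P* = 535.
Substitute back: Q* = 731.8 - 0.8(535) = 303.8.
Demand choke price (Qd = 0): P = 731.8/0.8 = 914.75. Consumer surplus = ½ × (914.75 - 535) × 303.8 = 57684.025.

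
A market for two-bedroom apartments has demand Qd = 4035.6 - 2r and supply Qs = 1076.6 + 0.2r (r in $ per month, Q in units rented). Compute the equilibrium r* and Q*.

r* = 1345, Q* = 1345.6

The market clears where 4035.6 - 2r = 1076.6 + 0.2r. Rearranging, 2.2r = 2959, hence r* = 1345.
Substitute back: Q* = 4035.6 - 2(1345) = 1345.6.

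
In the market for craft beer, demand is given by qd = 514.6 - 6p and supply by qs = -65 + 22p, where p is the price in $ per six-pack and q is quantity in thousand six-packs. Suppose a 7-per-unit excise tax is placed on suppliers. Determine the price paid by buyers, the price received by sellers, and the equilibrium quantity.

p_b = 26.2, p_s = 19.2, q = 357.4

Suppliers keep p_s = p_b - 7 per unit, so supply in terms of the buyer price is qs = -219 + 22p_b.
Set qd = qs: 514.6 - 6p_b = -219 + 22p_b, so 733.6 = 28p_b and p_b = 26.2.
Then p_s = 26.2 - 7 = 19.2 and q = 514.6 - 6(26.2) = 357.4.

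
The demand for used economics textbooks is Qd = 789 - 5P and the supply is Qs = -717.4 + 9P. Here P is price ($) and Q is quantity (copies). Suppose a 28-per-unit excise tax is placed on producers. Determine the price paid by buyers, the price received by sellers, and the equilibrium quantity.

P_b = 125.6, P_s = 97.6, Q = 161

The tax drives a wedge P_b - P_s = 28. Substituting P_s = P_b - 28 into supply: Qs = -969.4 + 9P_b.
Market clearing requires 789 - 5P_b = -969.4 + 9P_b; hence 1758.4 = 14P_b and P_b = 125.6.
So P_s = 97.6 and the quantity traded is Q = 789 - 5(125.6) = 161.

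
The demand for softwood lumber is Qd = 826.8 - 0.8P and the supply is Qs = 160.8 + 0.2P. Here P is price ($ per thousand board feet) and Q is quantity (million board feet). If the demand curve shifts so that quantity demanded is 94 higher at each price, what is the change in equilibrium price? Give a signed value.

At equilibrium Qd = Qs, so 826.8 - 0.8P = 160.8 + 0.2P; collecting terms, 666 = P and P* = 666.
Substitute back: Q* = 826.8 - 0.8(666) = 294.
After the shift, demand is Qd = 920.8 - 0.8P.
Re-solving, P = 760 gives P = 760 and Q = 312.8.
ΔP = 760 - 666 = 94.

ΔP = 94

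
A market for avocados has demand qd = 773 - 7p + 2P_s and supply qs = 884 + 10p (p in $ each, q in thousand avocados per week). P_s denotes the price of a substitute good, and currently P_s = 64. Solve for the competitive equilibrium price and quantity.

With P_s = 64, demand is qd = 901 - 7p.
Set qd = qs: 901 - 7p = 884 + 10p, so 17 = 17p and p* = 1.
Then q* = 901 - 7(1) = 894.

p* = 1, q* = 894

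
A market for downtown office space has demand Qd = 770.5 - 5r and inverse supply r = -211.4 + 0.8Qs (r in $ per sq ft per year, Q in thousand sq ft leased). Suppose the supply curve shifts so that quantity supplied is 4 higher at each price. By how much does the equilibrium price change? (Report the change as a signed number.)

Δr = -0.64

Solving each curve for Q: Qs = 264.25 + 1.25r.
Equating demand and supply, 770.5 - 5r = 264.25 + 1.25r gives 6.25r = 506.25, so r* = 81.
Then Q* = 770.5 - 5(81) = 365.5.
After the shift, supply is Qs = 268.25 + 1.25r.
Re-solving, 6.25r = 502.25 gives r = 80.36 and Q = 368.7.
Δr = 80.36 - 81 = -0.64.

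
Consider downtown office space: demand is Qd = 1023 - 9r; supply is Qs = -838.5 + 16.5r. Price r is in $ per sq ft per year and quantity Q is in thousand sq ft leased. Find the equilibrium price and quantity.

r* = 73, Q* = 366

At equilibrium Qd = Qs, so 1023 - 9r = -838.5 + 16.5r; collecting terms, 1861.5 = 25.5r and r* = 73.
Substitute back: Q* = 1023 - 9(73) = 366.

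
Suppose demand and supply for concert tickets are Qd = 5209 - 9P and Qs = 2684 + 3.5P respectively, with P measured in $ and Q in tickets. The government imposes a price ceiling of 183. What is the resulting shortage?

At P = 183: Qd = 3562 and Qs = 3324.5.
Shortage = Qd - Qs = 3562 - 3324.5 = 237.5.

Shortage = 237.5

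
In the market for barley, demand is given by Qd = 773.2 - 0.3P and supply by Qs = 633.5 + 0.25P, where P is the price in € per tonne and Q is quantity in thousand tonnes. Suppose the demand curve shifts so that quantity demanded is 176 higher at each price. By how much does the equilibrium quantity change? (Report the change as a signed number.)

Equating demand and supply, 773.2 - 0.3P = 633.5 + 0.25P gives 0.55P = 139.7, so P* = 254.
Then Q* = 773.2 - 0.3(254) = 697.
After the shift, demand is Qd = 949.2 - 0.3P.
New equilibrium: 315.7 = 0.55P, so P = 574 and Q = 777.
ΔQ = 777 - 697 = 80.

ΔQ = 80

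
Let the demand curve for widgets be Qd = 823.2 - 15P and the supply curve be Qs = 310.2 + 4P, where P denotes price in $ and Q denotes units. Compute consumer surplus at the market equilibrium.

Consumer surplus = 5829.708

Equating demand and supply, 823.2 - 15P = 310.2 + 4P gives 19P = 513, so P* = 27.
From the demand curve, Q* = 823.2 - 15(27) = 418.2.
Demand choke price (Qd = 0): P = 823.2/15 = 54.88. Consumer surplus = ½ × (54.88 - 27) × 418.2 = 5829.708.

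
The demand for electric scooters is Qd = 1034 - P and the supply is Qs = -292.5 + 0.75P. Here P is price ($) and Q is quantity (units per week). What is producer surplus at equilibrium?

At equilibrium Qd = Qs, so 1034 - P = -292.5 + 0.75P; collecting terms, 1326.5 = 1.75P and P* = 758.
Then Q* = 1034 - 758 = 276.
Supply choke price (Qs = 0): P = 390. Producer surplus = ½ × (758 - 390) × 276 = 50784.

Producer surplus = 50784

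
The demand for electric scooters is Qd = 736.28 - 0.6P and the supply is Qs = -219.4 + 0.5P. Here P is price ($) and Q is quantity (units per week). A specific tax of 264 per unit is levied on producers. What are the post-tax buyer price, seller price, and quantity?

P_b = 988.8, P_s = 724.8, Q = 143

Producers keep P_s = P_b - 264 per unit, so supply in terms of the buyer price is Qs = -351.4 + 0.5P_b.
Market clearing requires 736.28 - 0.6P_b = -351.4 + 0.5P_b; hence 1087.68 = 1.1P_b and P_b = 988.8.
So P_s = 724.8 and the quantity traded is Q = 736.28 - 0.6(988.8) = 143.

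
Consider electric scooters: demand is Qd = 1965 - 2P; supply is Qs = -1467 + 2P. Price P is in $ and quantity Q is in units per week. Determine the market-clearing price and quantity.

P* = 858, Q* = 249

Equating demand and supply, 1965 - 2P = -1467 + 2P gives 4P = 3432, so P* = 858.
From the demand curve, Q* = 1965 - 2(858) = 249.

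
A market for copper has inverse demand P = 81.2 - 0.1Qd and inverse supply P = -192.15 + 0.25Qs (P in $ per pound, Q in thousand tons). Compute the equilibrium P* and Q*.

P* = 3.1, Q* = 781

Rewriting in direct form: Qd = 812 - 10P and Qs = 768.6 + 4P.
Set Qd = Qs: 812 - 10P = 768.6 + 4P, so 43.4 = 14P and P* = 3.1.
Then Q* = 812 - 10(3.1) = 781.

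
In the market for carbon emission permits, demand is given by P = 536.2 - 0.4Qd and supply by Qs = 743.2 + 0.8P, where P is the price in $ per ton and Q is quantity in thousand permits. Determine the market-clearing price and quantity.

Solving each curve for Q: Qd = 1340.5 - 2.5P.
The market clears where 1340.5 - 2.5P = 743.2 + 0.8P. Rearranging, 3.3P = 597.3, hence P* = 181.
Plugging P* into demand: Q* = 1340.5 - 2.5(181) = 888.

P* = 181, Q* = 888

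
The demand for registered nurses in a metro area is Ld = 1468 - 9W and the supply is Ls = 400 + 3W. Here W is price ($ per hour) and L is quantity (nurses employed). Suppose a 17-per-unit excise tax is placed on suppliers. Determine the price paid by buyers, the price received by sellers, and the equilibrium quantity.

Suppliers keep W_s = W_b - 17 per unit, so supply in terms of the buyer price is Ls = 349 + 3W_b.
Set Ld = Ls: 1468 - 9W_b = 349 + 3W_b, so 1119 = 12W_b and W_b = 93.25.
So W_s = 76.25 and the quantity traded is L = 1468 - 9(93.25) = 628.75.

W_b = 93.25, W_s = 76.25, L = 628.75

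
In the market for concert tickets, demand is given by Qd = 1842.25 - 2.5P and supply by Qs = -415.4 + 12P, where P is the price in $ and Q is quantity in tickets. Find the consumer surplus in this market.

The market clears where 1842.25 - 2.5P = -415.4 + 12P. Rearranging, 14.5P = 2257.65, hence P* = 155.7.
From the demand curve, Q* = 1842.25 - 2.5(155.7) = 1453.
Demand choke price (Qd = 0): P = 1842.25/2.5 = 736.9. Consumer surplus = ½ × (736.9 - 155.7) × 1453 = 422241.8.

Consumer surplus = 422241.8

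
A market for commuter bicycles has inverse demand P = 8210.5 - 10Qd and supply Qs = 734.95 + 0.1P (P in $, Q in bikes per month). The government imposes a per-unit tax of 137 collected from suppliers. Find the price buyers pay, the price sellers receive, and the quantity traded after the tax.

Solving each curve for Q: Qd = 821.05 - 0.1P.
With a tax of 137 on suppliers, they supply based on the net price P_s = P_b - 137, so Qs = 721.25 + 0.1P_b.
Equate demand and the shifted supply: 821.05 - 0.1P_b = 721.25 + 0.1P_b, giving 0.2P_b = 99.8, so P_b = 499.
So P_s = 362 and the quantity traded is Q = 821.05 - 0.1(499) = 771.15.

P_b = 499, P_s = 362, Q = 771.15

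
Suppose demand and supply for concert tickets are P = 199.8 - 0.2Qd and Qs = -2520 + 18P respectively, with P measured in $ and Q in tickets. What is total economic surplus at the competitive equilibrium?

Solving each curve for Q: Qd = 999 - 5P.
At equilibrium Qd = Qs, so 999 - 5P = -2520 + 18P; collecting terms, 3519 = 23P and P* = 153.
Substitute back: Q* = 999 - 5(153) = 234.
Demand choke price = 199.8; supply choke price = 140. CS = ½(199.8 - 153)(234) = 5475.6; PS = ½(153 - 140)(234) = 1521. Total surplus = 6996.6.

Total surplus = 6996.6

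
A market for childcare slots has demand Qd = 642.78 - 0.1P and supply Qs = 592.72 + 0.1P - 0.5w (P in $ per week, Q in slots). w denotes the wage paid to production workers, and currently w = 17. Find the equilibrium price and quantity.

With w = 17, supply is Qs = 584.22 + 0.1P.
At equilibrium Qd = Qs, so 642.78 - 0.1P = 584.22 + 0.1P; collecting terms, 58.56 = 0.2P and P* = 292.8.
From the demand curve, Q* = 642.78 - 0.1(292.8) = 613.5.

P* = 292.8, Q* = 613.5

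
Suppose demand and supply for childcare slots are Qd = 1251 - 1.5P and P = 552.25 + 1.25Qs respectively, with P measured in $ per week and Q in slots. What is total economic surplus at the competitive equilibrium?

Rewriting in direct form: Qs = -441.8 + 0.8P.
The market clears where 1251 - 1.5P = -441.8 + 0.8P. Rearranging, 2.3P = 1692.8, hence P* = 736.
Substitute back: Q* = 1251 - 1.5(736) = 147.
Demand choke price = 834; supply choke price = 552.25. CS = ½(834 - 736)(147) = 7203; PS = ½(736 - 552.25)(147) = 13505.625. Total surplus = 20708.625.

Total surplus = 20708.625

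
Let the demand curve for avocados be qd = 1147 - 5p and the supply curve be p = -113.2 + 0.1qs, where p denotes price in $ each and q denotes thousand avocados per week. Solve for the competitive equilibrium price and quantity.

p* = 1, q* = 1142

Solving each curve for q: qs = 1132 + 10p.
Equating demand and supply, 1147 - 5p = 1132 + 10p gives 15p = 15, so p* = 1.
From the demand curve, q* = 1147 - 5(1) = 1142.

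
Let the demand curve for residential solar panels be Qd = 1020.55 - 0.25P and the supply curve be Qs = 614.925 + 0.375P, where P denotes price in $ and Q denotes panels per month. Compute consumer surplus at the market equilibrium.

Consumer surplus = 1473357.78

Equating demand and supply, 1020.55 - 0.25P = 614.925 + 0.375P gives 0.625P = 405.625, so P* = 649.
Plugging P* into demand: Q* = 1020.55 - 0.25(649) = 858.3.
Demand choke price (Qd = 0): P = 1020.55/0.25 = 4082.2. Consumer surplus = ½ × (4082.2 - 649) × 858.3 = 1473357.78.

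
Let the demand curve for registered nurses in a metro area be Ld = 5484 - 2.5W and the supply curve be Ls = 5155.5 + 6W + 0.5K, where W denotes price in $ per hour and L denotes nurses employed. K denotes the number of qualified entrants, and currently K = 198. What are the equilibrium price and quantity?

With K = 198, supply is Ls = 5254.5 + 6W.
Set Ld = Ls: 5484 - 2.5W = 5254.5 + 6W, so 229.5 = 8.5W and W* = 27.
From the demand curve, L* = 5484 - 2.5(27) = 5416.5.

W* = 27, L* = 5416.5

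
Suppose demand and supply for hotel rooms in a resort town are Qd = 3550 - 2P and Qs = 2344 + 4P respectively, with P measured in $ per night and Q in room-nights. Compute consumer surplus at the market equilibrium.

At equilibrium Qd = Qs, so 3550 - 2P = 2344 + 4P; collecting terms, 1206 = 6P and P* = 201.
Plugging P* into demand: Q* = 3550 - 2(201) = 3148.
Demand choke price (Qd = 0): P = 3550/2 = 1775. Consumer surplus = ½ × (1775 - 201) × 3148 = 2477476.

Consumer surplus = 2477476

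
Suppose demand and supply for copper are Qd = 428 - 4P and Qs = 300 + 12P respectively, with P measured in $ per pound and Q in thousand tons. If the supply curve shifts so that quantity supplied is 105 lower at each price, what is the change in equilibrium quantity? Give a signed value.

Equating demand and supply, 428 - 4P = 300 + 12P gives 16P = 128, so P* = 8.
Substitute back: Q* = 428 - 4(8) = 396.
After the shift, supply is Qs = 195 + 12P.
Re-solving, 16P = 233 gives P = 14.5625 and Q = 369.75.
ΔQ = 369.75 - 396 = -26.25.

ΔQ = -26.25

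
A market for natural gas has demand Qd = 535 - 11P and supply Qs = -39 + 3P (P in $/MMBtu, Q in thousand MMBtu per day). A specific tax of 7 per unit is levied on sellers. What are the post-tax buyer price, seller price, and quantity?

With a tax of 7 on sellers, they supply based on the net price P_s = P_b - 7, so Qs = -60 + 3P_b.
Equate demand and the shifted supply: 535 - 11P_b = -60 + 3P_b, giving 14P_b = 595, so P_b = 42.5.
So P_s = 35.5 and the quantity traded is Q = 535 - 11(42.5) = 67.5.

P_b = 42.5, P_s = 35.5, Q = 67.5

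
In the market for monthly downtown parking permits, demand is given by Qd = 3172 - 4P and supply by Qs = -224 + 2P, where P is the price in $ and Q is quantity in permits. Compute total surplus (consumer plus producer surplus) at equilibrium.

Set Qd = Qs: 3172 - 4P = -224 + 2P, so 3396 = 6P and P* = 566.
Plugging P* into demand: Q* = 3172 - 4(566) = 908.
Demand choke price = 793; supply choke price = 112. CS = ½(793 - 566)(908) = 103058; PS = ½(566 - 112)(908) = 206116. Total surplus = 309174.

Total surplus = 309174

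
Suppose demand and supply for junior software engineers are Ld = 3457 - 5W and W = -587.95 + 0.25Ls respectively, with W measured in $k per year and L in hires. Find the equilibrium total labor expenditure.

Solving each curve for L: Ls = 2351.8 + 4W.
At equilibrium Ld = Ls, so 3457 - 5W = 2351.8 + 4W; collecting terms, 1105.2 = 9W and W* = 122.8.
From the demand curve, L* = 3457 - 5(122.8) = 2843.
Total labor expenditure = W* × L* = 122.8 × 2843 = 349120.4.

Total labor expenditure = 349120.4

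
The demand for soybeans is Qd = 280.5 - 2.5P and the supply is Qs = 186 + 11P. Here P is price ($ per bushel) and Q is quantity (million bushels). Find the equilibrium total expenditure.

Total expenditure = 1841

At equilibrium Qd = Qs, so 280.5 - 2.5P = 186 + 11P; collecting terms, 94.5 = 13.5P and P* = 7.
Substitute back: Q* = 280.5 - 2.5(7) = 263.
Total expenditure = P* × Q* = 7 × 263 = 1841.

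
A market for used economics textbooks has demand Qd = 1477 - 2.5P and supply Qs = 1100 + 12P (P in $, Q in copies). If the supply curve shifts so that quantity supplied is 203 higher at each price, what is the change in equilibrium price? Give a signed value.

Equating demand and supply, 1477 - 2.5P = 1100 + 12P gives 14.5P = 377, so P* = 26.
Substitute back: Q* = 1477 - 2.5(26) = 1412.
After the shift, supply is Qs = 1303 + 12P.
New equilibrium: 174 = 14.5P, so P = 12 and Q = 1447.
ΔP = 12 - 26 = -14.

ΔP = -14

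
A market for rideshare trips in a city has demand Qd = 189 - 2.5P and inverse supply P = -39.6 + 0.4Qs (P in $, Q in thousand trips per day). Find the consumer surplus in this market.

Rewriting in direct form: Qs = 99 + 2.5P.
The market clears where 189 - 2.5P = 99 + 2.5P. Rearranging, 5P = 90, hence P* = 18.
Plugging P* into demand: Q* = 189 - 2.5(18) = 144.
Demand choke price (Qd = 0): P = 189/2.5 = 75.6. Consumer surplus = ½ × (75.6 - 18) × 144 = 4147.2.

Consumer surplus = 4147.2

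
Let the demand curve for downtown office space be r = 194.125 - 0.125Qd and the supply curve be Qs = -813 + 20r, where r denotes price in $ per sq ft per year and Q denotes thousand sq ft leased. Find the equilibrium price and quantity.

r* = 84.5, Q* = 877

Rewriting in direct form: Qd = 1553 - 8r.
Set Qd = Qs: 1553 - 8r = -813 + 20r, so 2366 = 28r and r* = 84.5.
From the demand curve, Q* = 1553 - 8(84.5) = 877.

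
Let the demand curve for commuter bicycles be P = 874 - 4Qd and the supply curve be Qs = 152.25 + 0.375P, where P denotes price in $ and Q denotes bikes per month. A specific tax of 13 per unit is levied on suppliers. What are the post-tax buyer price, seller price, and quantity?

Inverting to quantity form: Qd = 218.5 - 0.25P.
With a tax of 13 on suppliers, they supply based on the net price P_s = P_b - 13, so Qs = 147.375 + 0.375P_b.
Equate demand and the shifted supply: 218.5 - 0.25P_b = 147.375 + 0.375P_b, giving 0.625P_b = 71.125, so P_b = 113.8.
Then P_s = 113.8 - 13 = 100.8 and Q = 218.5 - 0.25(113.8) = 190.05.

P_b = 113.8, P_s = 100.8, Q = 190.05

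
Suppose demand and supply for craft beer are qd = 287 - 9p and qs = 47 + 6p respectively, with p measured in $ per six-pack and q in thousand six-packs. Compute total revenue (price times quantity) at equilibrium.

At equilibrium qd = qs, so 287 - 9p = 47 + 6p; collecting terms, 240 = 15p and p* = 16.
Then q* = 287 - 9(16) = 143.
Total revenue = p* × q* = 16 × 143 = 2288.

Total revenue = 2288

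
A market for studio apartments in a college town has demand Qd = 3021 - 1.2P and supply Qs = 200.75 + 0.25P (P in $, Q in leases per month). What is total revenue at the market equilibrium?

Total revenue = 1336215

At equilibrium Qd = Qs, so 3021 - 1.2P = 200.75 + 0.25P; collecting terms, 2820.25 = 1.45P and P* = 1945.
Substitute back: Q* = 3021 - 1.2(1945) = 687.
Total revenue = P* × Q* = 1945 × 687 = 1336215.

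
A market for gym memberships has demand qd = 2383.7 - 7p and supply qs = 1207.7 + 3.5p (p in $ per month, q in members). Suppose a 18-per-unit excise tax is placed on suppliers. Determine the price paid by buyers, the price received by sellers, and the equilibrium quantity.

The tax drives a wedge p_b - p_s = 18. Substituting p_s = p_b - 18 into supply: qs = 1144.7 + 3.5p_b.
Set qd = qs: 2383.7 - 7p_b = 1144.7 + 3.5p_b, so 1239 = 10.5p_b and p_b = 118.
So p_s = 100 and the quantity traded is q = 2383.7 - 7(118) = 1557.7.

p_b = 118, p_s = 100, q = 1557.7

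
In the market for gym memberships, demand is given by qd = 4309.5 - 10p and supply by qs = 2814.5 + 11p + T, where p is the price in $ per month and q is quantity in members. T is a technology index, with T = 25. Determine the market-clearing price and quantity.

p* = 70, q* = 3609.5

With T = 25, supply is qs = 2839.5 + 11p.
Set qd = qs: 4309.5 - 10p = 2839.5 + 11p, so 1470 = 21p and p* = 70.
Plugging p* into demand: q* = 4309.5 - 10(70) = 3609.5.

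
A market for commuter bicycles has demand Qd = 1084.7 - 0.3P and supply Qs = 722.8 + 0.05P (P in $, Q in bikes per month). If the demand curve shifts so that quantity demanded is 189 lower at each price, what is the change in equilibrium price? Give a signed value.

ΔP = -540

Equating demand and supply, 1084.7 - 0.3P = 722.8 + 0.05P gives 0.35P = 361.9, so P* = 1034.
From the demand curve, Q* = 1084.7 - 0.3(1034) = 774.5.
After the shift, demand is Qd = 895.7 - 0.3P.
The new intersection has 172.9 = 0.35P, i.e. P = 494, Q = 747.5.
ΔP = 494 - 1034 = -540.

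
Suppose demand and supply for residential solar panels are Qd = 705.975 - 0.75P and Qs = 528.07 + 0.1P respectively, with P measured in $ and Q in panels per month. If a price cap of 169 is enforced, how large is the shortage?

Shortage = 34.255

Evaluating both curves at the ceiling price 169 gives Qd = 579.225, Qs = 544.97.
Shortage = Qd - Qs = 579.225 - 544.97 = 34.255.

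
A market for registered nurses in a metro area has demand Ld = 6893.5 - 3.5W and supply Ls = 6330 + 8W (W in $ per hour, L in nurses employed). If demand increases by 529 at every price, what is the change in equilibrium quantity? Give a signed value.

ΔL = 368

At equilibrium Ld = Ls, so 6893.5 - 3.5W = 6330 + 8W; collecting terms, 563.5 = 11.5W and W* = 49.
Plugging W* into demand: L* = 6893.5 - 3.5(49) = 6722.
After the shift, demand is Ld = 7422.5 - 3.5W.
New equilibrium: 1092.5 = 11.5W, so W = 95 and L = 7090.
ΔL = 7090 - 6722 = 368.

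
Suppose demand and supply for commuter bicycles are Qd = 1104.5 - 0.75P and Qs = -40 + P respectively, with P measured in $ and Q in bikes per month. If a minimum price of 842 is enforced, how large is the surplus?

Evaluating both curves at the floor price 842 gives Qd = 473, Qs = 802.
Surplus = Qs - Qd = 802 - 473 = 329.

Surplus = 329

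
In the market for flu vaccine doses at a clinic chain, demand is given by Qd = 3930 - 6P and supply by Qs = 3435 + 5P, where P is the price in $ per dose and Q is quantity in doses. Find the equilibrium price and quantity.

Equating demand and supply, 3930 - 6P = 3435 + 5P gives 11P = 495, so P* = 45.
Then Q* = 3930 - 6(45) = 3660.

P* = 45, Q* = 3660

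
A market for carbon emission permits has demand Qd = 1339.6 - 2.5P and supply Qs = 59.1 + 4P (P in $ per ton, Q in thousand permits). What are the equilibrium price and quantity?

P* = 197, Q* = 847.1

Equating demand and supply, 1339.6 - 2.5P = 59.1 + 4P gives 6.5P = 1280.5, so P* = 197.
Substitute back: Q* = 1339.6 - 2.5(197) = 847.1.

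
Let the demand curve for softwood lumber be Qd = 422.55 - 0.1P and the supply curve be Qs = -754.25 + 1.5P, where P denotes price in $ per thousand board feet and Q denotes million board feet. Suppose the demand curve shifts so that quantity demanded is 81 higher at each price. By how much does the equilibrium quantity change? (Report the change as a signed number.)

ΔQ = 75.9375

At equilibrium Qd = Qs, so 422.55 - 0.1P = -754.25 + 1.5P; collecting terms, 1176.8 = 1.6P and P* = 735.5.
From the demand curve, Q* = 422.55 - 0.1(735.5) = 349.
After the shift, demand is Qd = 503.55 - 0.1P.
Re-solving, 1.6P = 1257.8 gives P = 786.125 and Q = 424.9375.
ΔQ = 424.9375 - 349 = 75.9375.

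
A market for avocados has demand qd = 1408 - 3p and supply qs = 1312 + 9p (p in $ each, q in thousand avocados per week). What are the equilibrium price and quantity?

p* = 8, q* = 1384

At equilibrium qd = qs, so 1408 - 3p = 1312 + 9p; collecting terms, 96 = 12p and p* = 8.
Plugging p* into demand: q* = 1408 - 3(8) = 1384.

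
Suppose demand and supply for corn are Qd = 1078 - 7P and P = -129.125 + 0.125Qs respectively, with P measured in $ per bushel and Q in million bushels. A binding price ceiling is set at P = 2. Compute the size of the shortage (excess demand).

Shortage = 15

Inverting to quantity form: Qs = 1033 + 8P.
At P = 2: Qd = 1064 and Qs = 1049.
Shortage = Qd - Qs = 1064 - 1049 = 15.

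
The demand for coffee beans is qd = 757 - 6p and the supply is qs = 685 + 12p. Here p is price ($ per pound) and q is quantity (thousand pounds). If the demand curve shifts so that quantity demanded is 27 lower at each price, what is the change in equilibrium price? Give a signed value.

The market clears where 757 - 6p = 685 + 12p. Rearranging, 18p = 72, hence p* = 4.
From the demand curve, q* = 757 - 6(4) = 733.
After the shift, demand is qd = 730 - 6p.
Re-solving, 18p = 45 gives p = 2.5 and q = 715.
Δp = 2.5 - 4 = -1.5.

Δp = -1.5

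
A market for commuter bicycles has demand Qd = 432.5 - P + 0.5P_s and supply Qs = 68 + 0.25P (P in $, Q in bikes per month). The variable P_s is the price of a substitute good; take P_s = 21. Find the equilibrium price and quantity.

P* = 300, Q* = 143

With P_s = 21, demand is Qd = 443 - P.
Equating demand and supply, 443 - P = 68 + 0.25P gives 1.25P = 375, so P* = 300.
Then Q* = 443 - 300 = 143.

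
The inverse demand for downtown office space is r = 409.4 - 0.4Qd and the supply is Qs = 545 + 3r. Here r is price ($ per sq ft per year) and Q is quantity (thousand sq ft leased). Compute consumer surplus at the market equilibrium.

Consumer surplus = 129927.2

Inverting to quantity form: Qd = 1023.5 - 2.5r.
Set Qd = Qs: 1023.5 - 2.5r = 545 + 3r, so 478.5 = 5.5r and r* = 87.
Substitute back: Q* = 1023.5 - 2.5(87) = 806.
Demand choke price (Qd = 0): r = 1023.5/2.5 = 409.4. Consumer surplus = ½ × (409.4 - 87) × 806 = 129927.2.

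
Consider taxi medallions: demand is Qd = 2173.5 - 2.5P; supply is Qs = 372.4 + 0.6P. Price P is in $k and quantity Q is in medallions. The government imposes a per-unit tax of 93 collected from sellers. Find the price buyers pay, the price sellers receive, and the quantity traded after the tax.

The tax drives a wedge P_b - P_s = 93. Substituting P_s = P_b - 93 into supply: Qs = 316.6 + 0.6P_b.
Set Qd = Qs: 2173.5 - 2.5P_b = 316.6 + 0.6P_b, so 1856.9 = 3.1P_b and P_b = 599.
Then P_s = 599 - 93 = 506 and Q = 2173.5 - 2.5(599) = 676.

P_b = 599, P_s = 506, Q = 676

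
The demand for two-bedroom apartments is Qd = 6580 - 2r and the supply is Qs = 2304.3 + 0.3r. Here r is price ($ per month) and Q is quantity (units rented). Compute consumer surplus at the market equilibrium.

Set Qd = Qs: 6580 - 2r = 2304.3 + 0.3r, so 4275.7 = 2.3r and r* = 1859.
From the demand curve, Q* = 6580 - 2(1859) = 2862.
Demand choke price (Qd = 0): r = 6580/2 = 3290. Consumer surplus = ½ × (3290 - 1859) × 2862 = 2047761.

Consumer surplus = 2047761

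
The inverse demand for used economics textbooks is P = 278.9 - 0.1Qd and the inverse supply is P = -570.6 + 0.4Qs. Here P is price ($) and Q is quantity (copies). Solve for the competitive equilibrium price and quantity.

Inverting to quantity form: Qd = 2789 - 10P and Qs = 1426.5 + 2.5P.
The market clears where 2789 - 10P = 1426.5 + 2.5P. Rearranging, 12.5P = 1362.5, hence P* = 109.
Plugging P* into demand: Q* = 2789 - 10(109) = 1699.

P* = 109, Q* = 1699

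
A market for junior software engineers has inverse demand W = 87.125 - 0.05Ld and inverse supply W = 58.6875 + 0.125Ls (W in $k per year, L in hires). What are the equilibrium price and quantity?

In direct form, Ld = 1742.5 - 20W and Ls = -469.5 + 8W.
The market clears where 1742.5 - 20W = -469.5 + 8W. Rearranging, 28W = 2212, hence W* = 79.
From the demand curve, L* = 1742.5 - 20(79) = 162.5.

W* = 79, L* = 162.5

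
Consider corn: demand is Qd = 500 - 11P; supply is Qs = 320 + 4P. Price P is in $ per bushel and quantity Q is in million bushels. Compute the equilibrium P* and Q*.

Equating demand and supply, 500 - 11P = 320 + 4P gives 15P = 180, so P* = 12.
From the demand curve, Q* = 500 - 11(12) = 368.

P* = 12, Q* = 368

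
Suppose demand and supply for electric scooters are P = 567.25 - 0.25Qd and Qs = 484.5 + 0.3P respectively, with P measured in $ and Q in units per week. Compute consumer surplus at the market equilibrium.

Consumer surplus = 46360.125

Rewriting in direct form: Qd = 2269 - 4P.
Equating demand and supply, 2269 - 4P = 484.5 + 0.3P gives 4.3P = 1784.5, so P* = 415.
Plugging P* into demand: Q* = 2269 - 4(415) = 609.
Demand choke price (Qd = 0): P = 2269/4 = 567.25. Consumer surplus = ½ × (567.25 - 415) × 609 = 46360.125.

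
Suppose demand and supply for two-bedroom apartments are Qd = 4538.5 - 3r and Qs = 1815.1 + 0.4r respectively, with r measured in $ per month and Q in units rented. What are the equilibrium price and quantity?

Equating demand and supply, 4538.5 - 3r = 1815.1 + 0.4r gives 3.4r = 2723.4, so r* = 801.
From the demand curve, Q* = 4538.5 - 3(801) = 2135.5.

r* = 801, Q* = 2135.5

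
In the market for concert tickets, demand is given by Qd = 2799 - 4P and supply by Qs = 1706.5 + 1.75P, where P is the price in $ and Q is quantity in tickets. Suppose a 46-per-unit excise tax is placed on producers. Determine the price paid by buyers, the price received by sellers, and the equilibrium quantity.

The tax drives a wedge P_b - P_s = 46. Substituting P_s = P_b - 46 into supply: Qs = 1626 + 1.75P_b.
Set Qd = Qs: 2799 - 4P_b = 1626 + 1.75P_b, so 1173 = 5.75P_b and P_b = 204.
Then P_s = 204 - 46 = 158 and Q = 2799 - 4(204) = 1983.

P_b = 204, P_s = 158, Q = 1983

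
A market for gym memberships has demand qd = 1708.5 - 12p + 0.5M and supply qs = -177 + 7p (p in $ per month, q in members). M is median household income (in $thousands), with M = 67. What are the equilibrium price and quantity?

p* = 101, q* = 530

With M = 67, demand is qd = 1742 - 12p.
Equating demand and supply, 1742 - 12p = -177 + 7p gives 19p = 1919, so p* = 101.
Substitute back: q* = 1742 - 12(101) = 530.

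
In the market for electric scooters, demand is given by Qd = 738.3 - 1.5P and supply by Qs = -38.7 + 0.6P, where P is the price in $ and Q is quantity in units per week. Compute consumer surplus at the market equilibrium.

At equilibrium Qd = Qs, so 738.3 - 1.5P = -38.7 + 0.6P; collecting terms, 777 = 2.1P and P* = 370.
Then Q* = 738.3 - 1.5(370) = 183.3.
Demand choke price (Qd = 0): P = 738.3/1.5 = 492.2. Consumer surplus = ½ × (492.2 - 370) × 183.3 = 11199.63.

Consumer surplus = 11199.63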